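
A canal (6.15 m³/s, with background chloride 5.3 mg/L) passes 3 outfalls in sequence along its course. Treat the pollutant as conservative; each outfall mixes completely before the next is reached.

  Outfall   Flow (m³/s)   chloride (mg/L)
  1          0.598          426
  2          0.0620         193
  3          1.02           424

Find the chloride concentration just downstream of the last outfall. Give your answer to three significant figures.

93.5 mg/L

After outfall 1: Q = 6.150 + 0.5980 = 6.748 m³/s; C = (6.150·5.300 + 0.5980·426.0)/6.748 = 42.58 mg/L.
After outfall 2: Q = 6.748 + 0.06200 = 6.810 m³/s; C = (6.748·42.58 + 0.06200·193.0)/6.810 = 43.95 mg/L.
After outfall 3: Q = 6.810 + 1.020 = 7.830 m³/s; C = (6.810·43.95 + 1.020·424.0)/7.830 = 93.46 mg/L.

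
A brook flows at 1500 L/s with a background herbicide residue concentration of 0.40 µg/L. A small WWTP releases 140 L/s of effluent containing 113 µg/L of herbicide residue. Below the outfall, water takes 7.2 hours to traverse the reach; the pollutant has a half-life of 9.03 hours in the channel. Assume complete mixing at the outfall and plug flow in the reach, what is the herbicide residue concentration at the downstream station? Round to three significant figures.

5.76 µg/L

After mixing, C = (1500·0.4000 + 140.0·113.0) / 1640 = 16420/1640 = 10.01 µg/L.
Half-life 9.03 h → k = ln 2 / 9.03 = 0.07676 h⁻¹ = 1.842 d⁻¹.
Decay over the reach: 10.01·exp(−kt) = 10.01·0.5754 = 5.761 µg/L.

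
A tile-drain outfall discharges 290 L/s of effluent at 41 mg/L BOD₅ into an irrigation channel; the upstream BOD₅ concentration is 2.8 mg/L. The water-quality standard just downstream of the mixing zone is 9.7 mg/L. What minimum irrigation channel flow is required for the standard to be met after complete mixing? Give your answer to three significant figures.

Set C_mix = 9.7: (Q·2.800 + 290.0·41.00) / (Q + 290.0) = 9.7
→ Q = 290.0·(41.00 − 9.7)/(9.7 − 2.800) = 1316 L/s.

1320 L/s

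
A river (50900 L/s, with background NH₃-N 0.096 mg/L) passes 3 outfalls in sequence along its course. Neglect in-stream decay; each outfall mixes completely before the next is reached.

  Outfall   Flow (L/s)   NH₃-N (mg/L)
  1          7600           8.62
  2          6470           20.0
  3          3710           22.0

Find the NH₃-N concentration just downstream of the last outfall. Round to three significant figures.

Below outfall 1: Q → 58500 L/s, C = (50900·0.09600 + 7600·8.620)/58500 = 1.203 mg/L.
Below outfall 2: Q → 64970 L/s, C = (58500·1.203 + 6470·20.00)/64970 = 3.075 mg/L.
Below outfall 3: Q → 68680 L/s, C = (64970·3.075 + 3710·22.00)/68680 = 4.098 mg/L.

4.10 mg/L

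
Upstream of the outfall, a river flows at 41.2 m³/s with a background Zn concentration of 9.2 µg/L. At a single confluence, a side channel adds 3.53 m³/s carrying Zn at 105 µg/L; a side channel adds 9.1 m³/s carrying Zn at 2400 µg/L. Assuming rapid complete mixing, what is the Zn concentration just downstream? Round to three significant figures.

Mixed concentration C = ΣQC/ΣQ = (41.20·9.200 + 3.530·105.0 + 9.100·2400) / 53.83 = 22590/53.83 = 419.6 µg/L.

420 µg/L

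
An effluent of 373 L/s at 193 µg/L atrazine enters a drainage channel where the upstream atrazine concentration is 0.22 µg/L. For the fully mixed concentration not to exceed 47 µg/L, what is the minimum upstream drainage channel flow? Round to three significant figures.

Set C_mix = 47: (Q·0.2200 + 373.0·193.0) / (Q + 373.0) = 47
→ Q = 373.0·(193.0 − 47)/(47 − 0.2200) = 1164 L/s.

1160 L/s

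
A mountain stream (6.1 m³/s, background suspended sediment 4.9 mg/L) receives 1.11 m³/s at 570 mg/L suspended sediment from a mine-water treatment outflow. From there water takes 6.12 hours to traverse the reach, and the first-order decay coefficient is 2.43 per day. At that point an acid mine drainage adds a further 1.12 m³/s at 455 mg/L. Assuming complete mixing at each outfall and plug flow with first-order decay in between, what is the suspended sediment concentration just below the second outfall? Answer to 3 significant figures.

104 mg/L

Conservation of mass: C = (6.100·4.900 + 1.110·570.0) / 7.210 = 662.6/7.210 = 91.90 mg/L; combined flow 7.210 m³/s.
Applying C = C₀e^(−kt): 91.90 × 0.5381 = 49.45 mg/L.
At the second outfall, C = (7.210·49.45 + 1.120·455.0) / (7.210 + 1.120) = 104.0 mg/L.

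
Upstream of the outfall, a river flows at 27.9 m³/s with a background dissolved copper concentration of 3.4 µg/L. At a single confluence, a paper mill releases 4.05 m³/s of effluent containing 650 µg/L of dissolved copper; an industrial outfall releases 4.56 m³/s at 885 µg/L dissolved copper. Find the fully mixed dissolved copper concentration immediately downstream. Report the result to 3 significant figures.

Mass balance: C = (27.90·3.400 + 4.050·650.0 + 4.560·885.0) / 36.51 = 6763/36.51 = 185.2 µg/L.

185 µg/L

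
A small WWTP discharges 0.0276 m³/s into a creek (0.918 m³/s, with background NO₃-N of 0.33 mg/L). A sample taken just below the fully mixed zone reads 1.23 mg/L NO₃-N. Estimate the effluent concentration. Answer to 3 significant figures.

Mass balance: 0.9180·0.3300 + 0.02760·Cₑ = 0.9456·1.230
→ Cₑ = (0.9456·1.230 − 0.9180·0.3300) / 0.02760 = 31.16 mg/L.

31.2 mg/L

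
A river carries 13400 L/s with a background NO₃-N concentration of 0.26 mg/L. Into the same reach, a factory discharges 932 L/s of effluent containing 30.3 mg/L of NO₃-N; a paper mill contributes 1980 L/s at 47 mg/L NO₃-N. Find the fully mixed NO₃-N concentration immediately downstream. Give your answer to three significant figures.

After mixing, C = (13400·0.2600 + 932.0·30.30 + 1980·47.00) / 16310 = 124800/16310 = 7.650 mg/L.

7.65 mg/L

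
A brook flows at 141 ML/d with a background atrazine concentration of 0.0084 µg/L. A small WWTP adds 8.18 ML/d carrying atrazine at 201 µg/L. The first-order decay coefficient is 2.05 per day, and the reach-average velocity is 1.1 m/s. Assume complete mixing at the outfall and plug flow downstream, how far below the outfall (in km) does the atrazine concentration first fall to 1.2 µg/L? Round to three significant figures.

103 km

After mixing, C = (141.0·0.008400 + 8.180·201.0) / 149.2 = 1645/149.2 = 11.03 µg/L.
Set 11.03·exp(−k·t) = 1.2 → t = ln(11.03/1.2)/k = 93490 s = 25.97 h.
Distance = v·t = 1.1·93490 = 102800 m = 102.8 km.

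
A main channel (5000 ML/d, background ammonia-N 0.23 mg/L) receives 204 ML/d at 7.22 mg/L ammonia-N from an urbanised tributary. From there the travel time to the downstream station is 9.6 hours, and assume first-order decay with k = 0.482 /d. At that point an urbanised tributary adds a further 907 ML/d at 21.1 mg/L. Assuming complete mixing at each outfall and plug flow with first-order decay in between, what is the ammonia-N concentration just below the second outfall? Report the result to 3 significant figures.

3.49 mg/L

Conservation of mass: C = (5000·0.2300 + 204.0·7.220) / 5204 = 2623/5204 = 0.5040 mg/L; combined flow 5204 ML/d.
After decay, C = 0.5040 × e^(−kt) = 0.5040 × 0.8246 = 0.4156 mg/L.
Second outfall: C = (5204·0.4156 + 907.0·21.10)/6111 = 3.486 mg/L.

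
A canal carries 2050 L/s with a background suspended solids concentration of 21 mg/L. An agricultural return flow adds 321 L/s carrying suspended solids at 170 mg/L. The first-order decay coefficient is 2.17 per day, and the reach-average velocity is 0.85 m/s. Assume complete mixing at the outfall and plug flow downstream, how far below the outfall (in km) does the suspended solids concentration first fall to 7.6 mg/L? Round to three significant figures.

57.2 km

Flow-weighted average: C = (2050·21.00 + 321.0·170.0) / 2371 = 97620/2371 = 41.17 mg/L.
Set 41.17·exp(−k·t) = 7.6 → t = ln(41.17/7.6)/k = 67270 s = 18.69 h.
Distance = v·t = 0.85·67270 = 57180 m = 57.18 km.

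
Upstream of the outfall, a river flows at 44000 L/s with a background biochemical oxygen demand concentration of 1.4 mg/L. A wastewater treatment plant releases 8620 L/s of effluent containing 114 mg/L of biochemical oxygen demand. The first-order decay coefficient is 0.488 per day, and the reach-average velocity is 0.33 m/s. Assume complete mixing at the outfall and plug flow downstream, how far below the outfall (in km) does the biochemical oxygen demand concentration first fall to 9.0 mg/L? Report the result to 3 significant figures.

46.2 km

Flow-weighted average: C = (44000·1.400 + 8620·114.0) / 52620 = 1044000/52620 = 19.85 mg/L.
Set 19.85·exp(−k·t) = 9.0 → t = ln(19.85/9.0)/k = 140000 s = 38.89 h.
Distance = v·t = 0.33·140000 = 46200 m = 46.20 km.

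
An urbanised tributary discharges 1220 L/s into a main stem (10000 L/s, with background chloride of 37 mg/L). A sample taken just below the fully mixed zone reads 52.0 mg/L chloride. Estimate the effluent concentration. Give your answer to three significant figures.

Mass balance: 10000·37.00 + 1220·Cₑ = 11220·52.00
→ Cₑ = (11220·52.00 − 10000·37.00) / 1220 = 175.0 mg/L.

175 mg/L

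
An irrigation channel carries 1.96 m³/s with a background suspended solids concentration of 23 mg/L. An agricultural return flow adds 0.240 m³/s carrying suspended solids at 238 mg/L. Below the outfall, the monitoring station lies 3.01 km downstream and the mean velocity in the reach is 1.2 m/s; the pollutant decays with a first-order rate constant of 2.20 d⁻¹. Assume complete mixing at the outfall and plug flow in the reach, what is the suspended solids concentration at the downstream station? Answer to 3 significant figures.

After mixing, C = (1.960·23.00 + 0.2400·238.0) / 2.200 = 102.2/2.200 = 46.45 mg/L.
Travel time t = 3.01·1000 / 1.2 = 2508 s = 0.6968 h.
After decay, C = 46.45 × e^(−kt) = 46.45 × 0.9381 = 43.58 mg/L.

43.6 mg/L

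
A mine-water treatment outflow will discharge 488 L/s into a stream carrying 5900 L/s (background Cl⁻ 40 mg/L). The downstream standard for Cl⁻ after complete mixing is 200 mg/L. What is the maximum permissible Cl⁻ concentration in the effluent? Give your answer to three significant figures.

At the limit, (Qr·Cr + Qe·Cₑ)/(Qr + Qe) = 200:
Cₑ = (6388·200 − 5900·40.00) / 488.0 = 2134 mg/L.

2130 mg/L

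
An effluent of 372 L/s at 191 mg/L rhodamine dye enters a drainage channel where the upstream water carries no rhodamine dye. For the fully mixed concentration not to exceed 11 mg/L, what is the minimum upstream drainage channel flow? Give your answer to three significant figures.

6090 L/s

Set C_mix = 11: (Q·0 + 372.0·191.0) / (Q + 372.0) = 11
→ Q = 372.0·(191.0 − 11)/(11 − 0) = 6087 L/s.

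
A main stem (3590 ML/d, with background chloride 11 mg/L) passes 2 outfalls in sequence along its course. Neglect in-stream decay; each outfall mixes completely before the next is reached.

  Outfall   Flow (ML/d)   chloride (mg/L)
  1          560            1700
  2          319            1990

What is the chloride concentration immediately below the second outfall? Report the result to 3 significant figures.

Below outfall 1: Q → 4150 ML/d, C = (3590·11.00 + 560.0·1700)/4150 = 238.9 mg/L.
Below outfall 2: Q → 4469 ML/d, C = (4150·238.9 + 319.0·1990)/4469 = 363.9 mg/L.

364 mg/L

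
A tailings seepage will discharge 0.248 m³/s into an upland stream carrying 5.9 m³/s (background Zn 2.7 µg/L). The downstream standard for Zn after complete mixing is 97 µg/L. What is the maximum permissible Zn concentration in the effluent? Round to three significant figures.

At the limit, (Qr·Cr + Qe·Cₑ)/(Qr + Qe) = 97:
Cₑ = (6.148·97 − 5.900·2.700) / 0.2480 = 2340 µg/L.

2340 µg/L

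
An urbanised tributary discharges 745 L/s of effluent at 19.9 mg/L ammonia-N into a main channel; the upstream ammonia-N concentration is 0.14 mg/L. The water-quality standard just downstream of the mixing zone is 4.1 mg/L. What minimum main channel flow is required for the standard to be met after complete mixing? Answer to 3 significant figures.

2970 L/s

Set C_mix = 4.1: (Q·0.1400 + 745.0·19.90) / (Q + 745.0) = 4.1
→ Q = 745.0·(19.90 − 4.1)/(4.1 − 0.1400) = 2972 L/s.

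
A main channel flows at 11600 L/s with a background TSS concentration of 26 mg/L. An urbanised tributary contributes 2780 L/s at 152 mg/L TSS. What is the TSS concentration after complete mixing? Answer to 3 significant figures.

Mass balance: C = (11600·26.00 + 2780·152.0) / 14380 = 724200/14380 = 50.36 mg/L.

50.4 mg/L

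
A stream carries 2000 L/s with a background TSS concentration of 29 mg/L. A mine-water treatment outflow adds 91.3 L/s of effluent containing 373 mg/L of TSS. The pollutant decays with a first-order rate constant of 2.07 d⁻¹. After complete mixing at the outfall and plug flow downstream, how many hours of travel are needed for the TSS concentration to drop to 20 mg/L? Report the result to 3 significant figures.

9.15 h

After mixing, C = (2000·29.00 + 91.30·373.0) / 2091 = 92050/2091 = 44.02 mg/L.
44.02·exp(−k·t) = 20 → t = ln(44.02/20)/k = 32930 s = 9.146 h.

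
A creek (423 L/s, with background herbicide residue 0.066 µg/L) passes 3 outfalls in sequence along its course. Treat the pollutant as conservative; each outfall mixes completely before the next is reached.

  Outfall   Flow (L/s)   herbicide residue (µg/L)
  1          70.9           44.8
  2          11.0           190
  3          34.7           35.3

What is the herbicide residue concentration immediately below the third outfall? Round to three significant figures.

12.1 µg/L

Below outfall 1: Q → 493.9 L/s, C = (423.0·0.06600 + 70.90·44.80)/493.9 = 6.488 µg/L.
Below outfall 2: Q → 504.9 L/s, C = (493.9·6.488 + 11.00·190.0)/504.9 = 10.49 µg/L.
Below outfall 3: Q → 539.6 L/s, C = (504.9·10.49 + 34.70·35.30)/539.6 = 12.08 µg/L.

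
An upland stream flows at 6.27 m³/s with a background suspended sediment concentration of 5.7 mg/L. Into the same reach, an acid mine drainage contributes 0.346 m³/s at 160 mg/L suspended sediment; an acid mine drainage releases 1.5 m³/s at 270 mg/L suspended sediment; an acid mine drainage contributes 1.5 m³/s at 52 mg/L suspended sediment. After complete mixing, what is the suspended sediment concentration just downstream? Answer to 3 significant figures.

After mixing, C = (6.270·5.700 + 0.3460·160.0 + 1.500·270.0 + 1.500·52.00) / 9.616 = 574.1/9.616 = 59.70 mg/L.

59.7 mg/L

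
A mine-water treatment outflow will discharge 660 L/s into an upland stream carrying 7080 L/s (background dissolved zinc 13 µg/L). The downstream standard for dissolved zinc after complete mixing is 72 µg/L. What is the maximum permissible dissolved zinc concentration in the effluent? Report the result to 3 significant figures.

At the limit, (Qr·Cr + Qe·Cₑ)/(Qr + Qe) = 72:
Cₑ = (7740·72 − 7080·13.00) / 660.0 = 704.9 µg/L.

705 µg/L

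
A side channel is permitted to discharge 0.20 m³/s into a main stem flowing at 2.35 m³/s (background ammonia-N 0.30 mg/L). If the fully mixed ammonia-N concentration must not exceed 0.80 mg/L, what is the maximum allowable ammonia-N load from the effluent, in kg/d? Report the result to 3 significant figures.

Mass balance at the limit: 2.350·0.3000 + 0.2000·Cₑ = 2.550·0.80 → Cₑ = 6.675 mg/L.
Load = 0.2000 m³/s × 6.675 g/m³ × 86 400 s/d = 115.3 kg/d.

115 kg/d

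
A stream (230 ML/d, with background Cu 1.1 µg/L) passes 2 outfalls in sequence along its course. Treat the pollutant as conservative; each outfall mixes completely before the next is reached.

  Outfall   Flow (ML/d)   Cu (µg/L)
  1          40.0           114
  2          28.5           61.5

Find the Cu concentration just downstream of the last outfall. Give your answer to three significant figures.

After outfall 1: Q = 230.0 + 40.00 = 270.0 ML/d; C = (230.0·1.100 + 40.00·114.0)/270.0 = 17.83 µg/L.
After outfall 2: Q = 270.0 + 28.50 = 298.5 ML/d; C = (270.0·17.83 + 28.50·61.50)/298.5 = 22.00 µg/L.

22.0 µg/L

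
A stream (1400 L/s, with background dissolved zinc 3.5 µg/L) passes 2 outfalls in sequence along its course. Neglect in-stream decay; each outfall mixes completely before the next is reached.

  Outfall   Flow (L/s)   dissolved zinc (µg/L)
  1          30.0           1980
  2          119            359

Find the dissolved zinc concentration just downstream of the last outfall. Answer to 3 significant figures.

69.1 µg/L

After outfall 1: Q = 1400 + 30.00 = 1430 L/s; C = (1400·3.500 + 30.00·1980)/1430 = 44.97 µg/L.
After outfall 2: Q = 1430 + 119.0 = 1549 L/s; C = (1430·44.97 + 119.0·359.0)/1549 = 69.09 µg/L.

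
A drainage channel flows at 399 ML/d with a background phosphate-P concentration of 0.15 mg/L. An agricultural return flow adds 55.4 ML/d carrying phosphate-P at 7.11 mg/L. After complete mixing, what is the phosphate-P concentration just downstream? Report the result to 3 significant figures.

0.999 mg/L

Mass balance: C = (399.0·0.1500 + 55.40·7.110) / 454.4 = 453.7/454.4 = 0.9986 mg/L.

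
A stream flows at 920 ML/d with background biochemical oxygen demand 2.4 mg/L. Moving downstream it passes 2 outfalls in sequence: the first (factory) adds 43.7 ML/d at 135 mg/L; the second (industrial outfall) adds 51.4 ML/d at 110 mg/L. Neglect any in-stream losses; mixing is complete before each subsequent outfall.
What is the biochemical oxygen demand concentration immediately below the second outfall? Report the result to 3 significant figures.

13.6 mg/L

Outfall 1: combined Q = 963.7 ML/d; C = (920.0·2.400 + 43.70·135.0)/963.7 = 8.413 mg/L.
Outfall 2: combined Q = 1015 ML/d; C = (963.7·8.413 + 51.40·110.0)/1015 = 13.56 mg/L.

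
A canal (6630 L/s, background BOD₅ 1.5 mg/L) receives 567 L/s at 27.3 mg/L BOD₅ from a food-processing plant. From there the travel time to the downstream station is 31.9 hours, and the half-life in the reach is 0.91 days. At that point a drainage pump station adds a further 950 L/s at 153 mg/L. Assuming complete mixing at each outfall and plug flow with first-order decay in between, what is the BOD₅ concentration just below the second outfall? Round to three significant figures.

19.0 mg/L

Mixed concentration C = ΣQC/ΣQ = (6630·1.500 + 567.0·27.30) / 7197 = 25420/7197 = 3.533 mg/L; combined flow 7197 L/s.
Half-life 0.91 d → k = ln 2 / 0.91 = 0.7617 d⁻¹.
Applying C = C₀e^(−kt): 3.533 × 0.3633 = 1.284 mg/L.
Second outfall: C = (7197·1.284 + 950.0·153.0)/8147 = 18.97 mg/L.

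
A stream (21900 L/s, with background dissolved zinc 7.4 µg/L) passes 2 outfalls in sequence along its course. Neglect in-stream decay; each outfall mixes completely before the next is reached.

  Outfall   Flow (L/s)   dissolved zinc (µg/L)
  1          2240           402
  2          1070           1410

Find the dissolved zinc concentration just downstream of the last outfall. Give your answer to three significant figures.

102 µg/L

Below outfall 1: Q → 24140 L/s, C = (21900·7.400 + 2240·402.0)/24140 = 44.02 µg/L.
Below outfall 2: Q → 25210 L/s, C = (24140·44.02 + 1070·1410)/25210 = 102.0 µg/L.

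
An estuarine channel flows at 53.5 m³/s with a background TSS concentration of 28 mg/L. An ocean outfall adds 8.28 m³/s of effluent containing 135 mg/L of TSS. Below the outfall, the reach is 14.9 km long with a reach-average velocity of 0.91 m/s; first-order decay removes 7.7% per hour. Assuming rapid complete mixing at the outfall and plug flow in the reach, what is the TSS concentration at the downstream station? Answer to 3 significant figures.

29.4 mg/L

After mixing, C = (53.50·28.00 + 8.280·135.0) / 61.78 = 2616/61.78 = 42.34 mg/L.
Travel time t = 14.9·1000 / 0.91 = 16370 s = 4.548 h.
7.7%/h lost → k = −ln(1 − 0.077) = 0.08013 h⁻¹.
Applying C = C₀e^(−kt): 42.34 × 0.6946 = 29.41 mg/L.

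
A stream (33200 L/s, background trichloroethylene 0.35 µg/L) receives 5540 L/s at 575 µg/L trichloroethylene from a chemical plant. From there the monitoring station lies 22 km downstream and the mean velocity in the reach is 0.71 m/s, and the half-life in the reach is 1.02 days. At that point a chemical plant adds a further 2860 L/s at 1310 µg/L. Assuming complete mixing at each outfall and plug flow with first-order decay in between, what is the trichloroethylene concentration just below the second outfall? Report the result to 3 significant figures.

150 µg/L

Flow-weighted average: C = (33200·0.3500 + 5540·575.0) / 38740 = 3197000/38740 = 82.53 µg/L; combined flow 38740 L/s.
Travel time t = 22·1000 / 0.71 = 30990 s = 8.607 h.
Half-life 1.02 d → k = ln 2 / 1.02 = 0.6796 d⁻¹.
Decay over the reach: 82.53·exp(−kt) = 82.53·0.7837 = 64.68 µg/L.
Second outfall: C = (38740·64.68 + 2860·1310)/41600 = 150.3 µg/L.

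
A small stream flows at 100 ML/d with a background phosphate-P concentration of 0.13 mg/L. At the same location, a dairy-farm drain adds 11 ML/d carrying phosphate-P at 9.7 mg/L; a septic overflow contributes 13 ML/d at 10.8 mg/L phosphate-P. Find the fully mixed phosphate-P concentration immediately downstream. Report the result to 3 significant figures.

Mass balance: C = (100.0·0.1300 + 11.00·9.700 + 13.00·10.80) / 124.0 = 260.1/124.0 = 2.098 mg/L.

2.10 mg/L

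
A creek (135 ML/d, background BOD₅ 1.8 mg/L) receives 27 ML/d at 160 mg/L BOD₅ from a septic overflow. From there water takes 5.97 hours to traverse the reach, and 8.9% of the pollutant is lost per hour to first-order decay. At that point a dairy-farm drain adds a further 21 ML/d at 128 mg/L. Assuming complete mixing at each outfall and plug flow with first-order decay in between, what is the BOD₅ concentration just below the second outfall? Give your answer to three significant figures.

29.0 mg/L

Mixed concentration C = ΣQC/ΣQ = (135.0·1.800 + 27.00·160.0) / 162.0 = 4563/162.0 = 28.17 mg/L; combined flow 162.0 ML/d.
8.9%/h lost → k = −ln(1 − 0.089) = 0.09321 h⁻¹.
Decay over the reach: 28.17·exp(−kt) = 28.17·0.5732 = 16.15 mg/L.
Second outfall: C = (162.0·16.15 + 21.00·128.0)/183.0 = 28.98 mg/L.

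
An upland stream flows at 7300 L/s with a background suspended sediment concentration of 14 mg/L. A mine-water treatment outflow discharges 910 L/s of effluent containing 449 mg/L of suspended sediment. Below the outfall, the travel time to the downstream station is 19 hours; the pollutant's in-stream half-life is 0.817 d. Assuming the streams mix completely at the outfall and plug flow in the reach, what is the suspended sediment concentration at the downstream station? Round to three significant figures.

Mixed concentration C = ΣQC/ΣQ = (7300·14.00 + 910.0·449.0) / 8210 = 510800/8210 = 62.22 mg/L.
Half-life 0.817 d → k = ln 2 / 0.817 = 0.8484 d⁻¹.
Applying C = C₀e^(−kt): 62.22 × 0.5109 = 31.78 mg/L.

31.8 mg/L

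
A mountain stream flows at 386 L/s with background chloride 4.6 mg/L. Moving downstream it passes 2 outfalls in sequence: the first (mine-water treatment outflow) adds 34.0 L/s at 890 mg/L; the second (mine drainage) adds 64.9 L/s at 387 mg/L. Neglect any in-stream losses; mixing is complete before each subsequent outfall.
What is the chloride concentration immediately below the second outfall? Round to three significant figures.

After outfall 1: Q = 386.0 + 34.00 = 420.0 L/s; C = (386.0·4.600 + 34.00·890.0)/420.0 = 76.28 mg/L.
After outfall 2: Q = 420.0 + 64.90 = 484.9 L/s; C = (420.0·76.28 + 64.90·387.0)/484.9 = 117.9 mg/L.

118 mg/L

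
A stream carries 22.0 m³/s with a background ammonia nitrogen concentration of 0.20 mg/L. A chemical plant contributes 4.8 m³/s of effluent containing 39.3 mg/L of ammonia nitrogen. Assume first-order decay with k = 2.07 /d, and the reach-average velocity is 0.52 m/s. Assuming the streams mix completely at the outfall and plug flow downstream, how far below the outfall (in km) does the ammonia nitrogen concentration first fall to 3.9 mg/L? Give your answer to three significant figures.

After mixing, C = (22.00·0.2000 + 4.800·39.30) / 26.80 = 193.0/26.80 = 7.203 mg/L.
Set 7.203·exp(−k·t) = 3.9 → t = ln(7.203/3.9)/k = 25610 s = 7.113 h.
Distance = v·t = 0.52·25610 = 13320 m = 13.32 km.

13.3 km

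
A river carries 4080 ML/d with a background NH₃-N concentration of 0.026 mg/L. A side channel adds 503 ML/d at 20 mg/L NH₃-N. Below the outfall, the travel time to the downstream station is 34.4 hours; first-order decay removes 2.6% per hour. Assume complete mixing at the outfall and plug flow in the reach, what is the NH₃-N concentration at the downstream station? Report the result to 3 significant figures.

After mixing, C = (4080·0.02600 + 503.0·20.00) / 4583 = 10170/4583 = 2.218 mg/L.
2.6%/h lost → k = −ln(1 − 0.026) = 0.02634 h⁻¹.
Decay over the reach: 2.218·exp(−kt) = 2.218·0.4040 = 0.8963 mg/L.

0.896 mg/L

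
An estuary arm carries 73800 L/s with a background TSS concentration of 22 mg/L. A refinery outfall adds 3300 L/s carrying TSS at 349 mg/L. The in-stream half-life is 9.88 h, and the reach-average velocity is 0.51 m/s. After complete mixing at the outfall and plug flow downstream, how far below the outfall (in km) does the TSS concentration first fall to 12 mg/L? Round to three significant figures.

Flow-weighted average: C = (73800·22.00 + 3300·349.0) / 77100 = 2775000/77100 = 36.00 mg/L.
Half-life 9.88 h → k = ln 2 / 9.88 = 0.07016 h⁻¹ = 1.684 d⁻¹.
Set 36.00·exp(−k·t) = 12 → t = ln(36.00/12)/k = 56370 s = 15.66 h.
Distance = v·t = 0.51·56370 = 28750 m = 28.75 km.

28.7 km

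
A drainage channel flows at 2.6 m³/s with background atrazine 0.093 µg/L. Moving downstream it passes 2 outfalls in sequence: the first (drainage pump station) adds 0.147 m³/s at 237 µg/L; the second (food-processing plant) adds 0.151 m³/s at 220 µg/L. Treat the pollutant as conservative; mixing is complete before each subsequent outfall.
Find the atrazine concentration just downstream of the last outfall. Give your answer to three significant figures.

Below outfall 1: Q → 2.747 m³/s, C = (2.600·0.09300 + 0.1470·237.0)/2.747 = 12.77 µg/L.
Below outfall 2: Q → 2.898 m³/s, C = (2.747·12.77 + 0.1510·220.0)/2.898 = 23.57 µg/L.

23.6 µg/L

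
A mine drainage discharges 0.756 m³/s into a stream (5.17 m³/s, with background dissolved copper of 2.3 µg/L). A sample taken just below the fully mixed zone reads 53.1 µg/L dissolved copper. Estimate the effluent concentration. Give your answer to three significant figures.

401 µg/L

Mass balance: 5.170·2.300 + 0.7560·Cₑ = 5.926·53.10
→ Cₑ = (5.926·53.10 − 5.170·2.300) / 0.7560 = 400.5 µg/L.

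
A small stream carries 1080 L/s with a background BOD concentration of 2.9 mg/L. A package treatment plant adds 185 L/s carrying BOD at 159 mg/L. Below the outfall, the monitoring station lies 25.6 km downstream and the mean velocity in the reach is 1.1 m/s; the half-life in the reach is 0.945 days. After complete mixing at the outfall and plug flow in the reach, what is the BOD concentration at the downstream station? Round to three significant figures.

21.1 mg/L

Conservation of mass: C = (1080·2.900 + 185.0·159.0) / 1265 = 32550/1265 = 25.73 mg/L.
Travel time t = 25.6·1000 / 1.1 = 23270 s = 6.465 h.
Half-life 0.945 d → k = ln 2 / 0.945 = 0.7335 d⁻¹.
Decay over the reach: 25.73·exp(−kt) = 25.73·0.8207 = 21.12 mg/L.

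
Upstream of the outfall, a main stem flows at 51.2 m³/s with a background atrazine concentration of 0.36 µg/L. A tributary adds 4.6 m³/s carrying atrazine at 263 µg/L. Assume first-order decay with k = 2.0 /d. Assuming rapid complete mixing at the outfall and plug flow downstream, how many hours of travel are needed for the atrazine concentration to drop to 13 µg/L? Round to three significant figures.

Mixed concentration C = ΣQC/ΣQ = (51.20·0.3600 + 4.600·263.0) / 55.80 = 1228/55.80 = 22.01 µg/L.
22.01·exp(−k·t) = 13 → t = ln(22.01/13)/k = 22750 s = 6.319 h.

6.32 h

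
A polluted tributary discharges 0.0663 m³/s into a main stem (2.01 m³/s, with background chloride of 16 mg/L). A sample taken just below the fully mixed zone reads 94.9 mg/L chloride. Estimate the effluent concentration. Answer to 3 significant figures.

Mass balance: 2.010·16.00 + 0.06630·Cₑ = 2.076·94.90
→ Cₑ = (2.076·94.90 − 2.010·16.00) / 0.06630 = 2487 mg/L.

2490 mg/L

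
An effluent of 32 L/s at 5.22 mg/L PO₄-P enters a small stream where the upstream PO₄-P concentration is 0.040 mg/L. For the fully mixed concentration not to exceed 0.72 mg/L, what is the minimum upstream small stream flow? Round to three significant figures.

212 L/s

Set C_mix = 0.72: (Q·0.04000 + 32.00·5.220) / (Q + 32.00) = 0.72
→ Q = 32.00·(5.220 − 0.72)/(0.72 − 0.04000) = 211.8 L/s.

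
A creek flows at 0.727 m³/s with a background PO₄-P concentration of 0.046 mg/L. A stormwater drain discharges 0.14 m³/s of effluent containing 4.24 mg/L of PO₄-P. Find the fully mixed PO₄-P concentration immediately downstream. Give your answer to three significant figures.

0.723 mg/L

Conservation of mass: C = (0.7270·0.04600 + 0.1400·4.240) / 0.8670 = 0.6270/0.8670 = 0.7232 mg/L.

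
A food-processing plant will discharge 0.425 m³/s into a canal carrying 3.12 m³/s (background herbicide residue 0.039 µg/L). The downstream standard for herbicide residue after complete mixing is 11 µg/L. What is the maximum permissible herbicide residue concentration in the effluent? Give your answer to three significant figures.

At the limit, (Qr·Cr + Qe·Cₑ)/(Qr + Qe) = 11:
Cₑ = (3.545·11 − 3.120·0.03900) / 0.4250 = 91.47 µg/L.

91.5 µg/L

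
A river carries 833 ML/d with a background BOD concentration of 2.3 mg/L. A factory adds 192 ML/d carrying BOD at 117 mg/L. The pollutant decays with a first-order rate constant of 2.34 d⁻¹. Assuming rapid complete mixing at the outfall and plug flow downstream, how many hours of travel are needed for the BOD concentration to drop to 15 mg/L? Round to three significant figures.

After mixing, C = (833.0·2.300 + 192.0·117.0) / 1025 = 24380/1025 = 23.79 mg/L.
23.79·exp(−k·t) = 15 → t = ln(23.79/15)/k = 17020 s = 4.728 h.

4.73 h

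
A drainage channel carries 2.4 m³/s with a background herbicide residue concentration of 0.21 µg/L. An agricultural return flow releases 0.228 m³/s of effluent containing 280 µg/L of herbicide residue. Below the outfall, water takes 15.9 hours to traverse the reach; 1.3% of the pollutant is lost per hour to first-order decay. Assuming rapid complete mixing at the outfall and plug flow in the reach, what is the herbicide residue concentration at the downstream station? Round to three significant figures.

19.9 µg/L

Mass balance: C = (2.400·0.2100 + 0.2280·280.0) / 2.628 = 64.34/2.628 = 24.48 µg/L.
1.3%/h lost → k = −ln(1 − 0.013) = 0.01309 h⁻¹.
Applying C = C₀e^(−kt): 24.48 × 0.8122 = 19.88 µg/L.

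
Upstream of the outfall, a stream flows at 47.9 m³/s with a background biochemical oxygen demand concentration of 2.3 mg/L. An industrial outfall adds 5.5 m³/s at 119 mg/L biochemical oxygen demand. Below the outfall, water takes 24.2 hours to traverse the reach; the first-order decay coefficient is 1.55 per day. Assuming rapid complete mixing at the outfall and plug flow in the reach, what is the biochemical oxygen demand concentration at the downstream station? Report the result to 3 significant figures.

Flow-weighted average: C = (47.90·2.300 + 5.500·119.0) / 53.40 = 764.7/53.40 = 14.32 mg/L.
Applying C = C₀e^(−kt): 14.32 × 0.2095 = 3.000 mg/L.

3.00 mg/L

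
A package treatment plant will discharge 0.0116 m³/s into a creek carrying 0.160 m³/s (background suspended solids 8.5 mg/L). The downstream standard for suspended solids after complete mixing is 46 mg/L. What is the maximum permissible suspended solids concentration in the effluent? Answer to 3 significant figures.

At the limit, (Qr·Cr + Qe·Cₑ)/(Qr + Qe) = 46:
Cₑ = (0.1716·46 − 0.1600·8.500) / 0.01160 = 563.2 mg/L.

563 mg/L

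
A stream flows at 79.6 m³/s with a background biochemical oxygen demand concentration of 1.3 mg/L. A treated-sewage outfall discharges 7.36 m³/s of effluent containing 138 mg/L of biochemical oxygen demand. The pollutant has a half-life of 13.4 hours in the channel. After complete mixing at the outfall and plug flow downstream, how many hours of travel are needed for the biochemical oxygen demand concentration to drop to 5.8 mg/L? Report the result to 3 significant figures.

Flow-weighted average: C = (79.60·1.300 + 7.360·138.0) / 86.96 = 1119/86.96 = 12.87 mg/L.
Half-life 13.4 h → k = ln 2 / 13.4 = 0.05173 h⁻¹ = 1.241 d⁻¹.
12.87·exp(−k·t) = 5.8 → t = ln(12.87/5.8)/k = 55470 s = 15.41 h.

15.4 h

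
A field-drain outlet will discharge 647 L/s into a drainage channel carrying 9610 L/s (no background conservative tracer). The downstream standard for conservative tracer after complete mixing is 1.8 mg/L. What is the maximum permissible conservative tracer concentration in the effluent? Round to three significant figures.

At the limit, (Qr·Cr + Qe·Cₑ)/(Qr + Qe) = 1.8:
Cₑ = (10260·1.8 − 9610·0) / 647.0 = 28.54 mg/L.

28.5 mg/L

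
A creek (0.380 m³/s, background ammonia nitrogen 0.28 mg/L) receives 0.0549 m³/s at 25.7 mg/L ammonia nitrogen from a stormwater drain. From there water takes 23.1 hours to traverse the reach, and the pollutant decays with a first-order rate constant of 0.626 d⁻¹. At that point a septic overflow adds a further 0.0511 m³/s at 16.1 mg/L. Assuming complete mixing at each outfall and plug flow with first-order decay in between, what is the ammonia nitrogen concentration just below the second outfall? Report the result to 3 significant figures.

3.40 mg/L

Flow-weighted average: C = (0.3800·0.2800 + 0.05490·25.70) / 0.4349 = 1.517/0.4349 = 3.489 mg/L; combined flow 0.4349 m³/s.
First-order decay: C = 3.489·exp(−k·t) = 3.489·0.5474 = 1.910 mg/L.
Second outfall: C = (0.4349·1.910 + 0.05110·16.10)/0.4860 = 3.402 mg/L.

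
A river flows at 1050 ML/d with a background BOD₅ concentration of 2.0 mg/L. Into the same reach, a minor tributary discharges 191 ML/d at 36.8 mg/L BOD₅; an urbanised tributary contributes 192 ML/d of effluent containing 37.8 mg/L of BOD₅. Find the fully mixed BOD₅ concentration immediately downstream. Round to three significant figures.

After mixing, C = (1050·2.000 + 191.0·36.80 + 192.0·37.80) / 1433 = 16390/1433 = 11.44 mg/L.

11.4 mg/L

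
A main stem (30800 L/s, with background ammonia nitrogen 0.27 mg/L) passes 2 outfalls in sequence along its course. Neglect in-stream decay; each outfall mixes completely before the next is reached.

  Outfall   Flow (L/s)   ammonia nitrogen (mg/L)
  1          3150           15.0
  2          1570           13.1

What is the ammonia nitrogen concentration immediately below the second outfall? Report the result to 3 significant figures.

Outfall 1: combined Q = 33950 L/s; C = (30800·0.2700 + 3150·15.00)/33950 = 1.637 mg/L.
Outfall 2: combined Q = 35520 L/s; C = (33950·1.637 + 1570·13.10)/35520 = 2.143 mg/L.

2.14 mg/L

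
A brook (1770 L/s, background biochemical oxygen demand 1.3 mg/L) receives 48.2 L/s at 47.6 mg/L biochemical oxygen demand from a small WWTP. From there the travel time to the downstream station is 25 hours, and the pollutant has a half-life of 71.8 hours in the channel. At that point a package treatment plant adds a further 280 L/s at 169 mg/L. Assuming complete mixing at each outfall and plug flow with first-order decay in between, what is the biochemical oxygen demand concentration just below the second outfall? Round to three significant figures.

After mixing, C = (1770·1.300 + 48.20·47.60) / 1818 = 4595/1818 = 2.527 mg/L; combined flow 1818 L/s.
Half-life 71.8 h → k = ln 2 / 71.8 = 0.009654 h⁻¹ = 0.2317 d⁻¹.
Applying C = C₀e^(−kt): 2.527 × 0.7856 = 1.985 mg/L.
At the second outfall, C = (1818·1.985 + 280.0·169.0) / (1818 + 280.0) = 24.27 mg/L.

24.3 mg/L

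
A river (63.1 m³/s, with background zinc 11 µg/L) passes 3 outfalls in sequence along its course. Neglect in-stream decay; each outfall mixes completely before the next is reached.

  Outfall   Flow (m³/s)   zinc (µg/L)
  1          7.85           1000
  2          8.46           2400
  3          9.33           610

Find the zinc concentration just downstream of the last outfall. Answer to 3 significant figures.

389 µg/L

After outfall 1: Q = 63.10 + 7.850 = 70.95 m³/s; C = (63.10·11.00 + 7.850·1000)/70.95 = 120.4 µg/L.
After outfall 2: Q = 70.95 + 8.460 = 79.41 m³/s; C = (70.95·120.4 + 8.460·2400)/79.41 = 363.3 µg/L.
After outfall 3: Q = 79.41 + 9.330 = 88.74 m³/s; C = (79.41·363.3 + 9.330·610.0)/88.74 = 389.2 µg/L.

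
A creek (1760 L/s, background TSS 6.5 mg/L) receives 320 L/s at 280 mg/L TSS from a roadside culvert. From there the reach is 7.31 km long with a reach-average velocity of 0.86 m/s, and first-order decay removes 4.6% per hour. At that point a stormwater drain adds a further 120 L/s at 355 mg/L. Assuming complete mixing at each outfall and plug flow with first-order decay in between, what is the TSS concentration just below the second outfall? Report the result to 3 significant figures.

60.5 mg/L

After mixing, C = (1760·6.500 + 320.0·280.0) / 2080 = 101000/2080 = 48.58 mg/L; combined flow 2080 L/s.
Travel time t = 7.31·1000 / 0.86 = 8500 s = 2.361 h.
4.6%/h lost → k = −ln(1 − 0.046) = 0.04709 h⁻¹.
Decay over the reach: 48.58·exp(−kt) = 48.58·0.8948 = 43.47 mg/L.
Second outfall: C = (2080·43.47 + 120.0·355.0)/2200 = 60.46 mg/L.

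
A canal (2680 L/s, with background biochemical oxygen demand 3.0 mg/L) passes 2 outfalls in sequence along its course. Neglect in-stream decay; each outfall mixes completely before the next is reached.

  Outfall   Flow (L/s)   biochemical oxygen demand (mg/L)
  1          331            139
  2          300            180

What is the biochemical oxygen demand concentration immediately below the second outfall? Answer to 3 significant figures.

32.6 mg/L

After outfall 1: Q = 2680 + 331.0 = 3011 L/s; C = (2680·3.000 + 331.0·139.0)/3011 = 17.95 mg/L.
After outfall 2: Q = 3011 + 300.0 = 3311 L/s; C = (3011·17.95 + 300.0·180.0)/3311 = 32.63 mg/L.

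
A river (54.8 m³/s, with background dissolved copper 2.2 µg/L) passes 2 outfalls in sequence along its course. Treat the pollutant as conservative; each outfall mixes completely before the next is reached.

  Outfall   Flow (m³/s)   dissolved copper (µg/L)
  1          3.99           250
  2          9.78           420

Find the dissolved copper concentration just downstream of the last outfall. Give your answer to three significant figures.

76.2 µg/L

Outfall 1: combined Q = 58.79 m³/s; C = (54.80·2.200 + 3.990·250.0)/58.79 = 19.02 µg/L.
Outfall 2: combined Q = 68.57 m³/s; C = (58.79·19.02 + 9.780·420.0)/68.57 = 76.21 µg/L.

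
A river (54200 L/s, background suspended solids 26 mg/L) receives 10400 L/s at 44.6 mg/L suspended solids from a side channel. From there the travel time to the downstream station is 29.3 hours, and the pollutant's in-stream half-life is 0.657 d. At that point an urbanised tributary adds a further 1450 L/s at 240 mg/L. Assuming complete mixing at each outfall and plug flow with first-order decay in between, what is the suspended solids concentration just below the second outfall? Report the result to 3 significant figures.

Flow-weighted average: C = (54200·26.00 + 10400·44.60) / 64600 = 1873000/64600 = 28.99 mg/L; combined flow 64600 L/s.
Half-life 0.657 d → k = ln 2 / 0.657 = 1.055 d⁻¹.
First-order decay: C = 28.99·exp(−k·t) = 28.99·0.2758 = 7.997 mg/L.
Second outfall: C = (64600·7.997 + 1450·240.0)/66050 = 13.09 mg/L.

13.1 mg/L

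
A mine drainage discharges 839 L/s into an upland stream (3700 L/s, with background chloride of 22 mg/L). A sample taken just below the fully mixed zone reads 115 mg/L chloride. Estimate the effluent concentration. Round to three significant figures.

Mass balance: 3700·22.00 + 839.0·Cₑ = 4539·115.0
→ Cₑ = (4539·115.0 − 3700·22.00) / 839.0 = 525.1 mg/L.

525 mg/L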